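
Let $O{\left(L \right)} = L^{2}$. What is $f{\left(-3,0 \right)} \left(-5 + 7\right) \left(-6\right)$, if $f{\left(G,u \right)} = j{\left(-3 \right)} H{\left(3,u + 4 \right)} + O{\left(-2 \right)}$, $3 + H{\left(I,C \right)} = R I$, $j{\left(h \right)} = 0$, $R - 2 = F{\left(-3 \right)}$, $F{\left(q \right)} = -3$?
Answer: $-48$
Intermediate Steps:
$R = -1$ ($R = 2 - 3 = -1$)
$H{\left(I,C \right)} = -3 - I$
$f{\left(G,u \right)} = 4$ ($f{\left(G,u \right)} = 0 \left(-3 - 3\right) + \left(-2\right)^{2} = 0 \left(-3 - 3\right) + 4 = 0 \left(-6\right) + 4 = 0 + 4 = 4$)
$f{\left(-3,0 \right)} \left(-5 + 7\right) \left(-6\right) = 4 \left(-5 + 7\right) \left(-6\right) = 4 \cdot 2 \left(-6\right) = 4 \left(-12\right) = -48$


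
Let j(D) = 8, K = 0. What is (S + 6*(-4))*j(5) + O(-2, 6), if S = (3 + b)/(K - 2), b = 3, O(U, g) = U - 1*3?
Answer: -221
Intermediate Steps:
O(U, g) = -3 + U (O(U, g) = U - 3 = -3 + U)
S = -3 (S = (3 + 3)/(0 - 2) = 6/(-2) = 6*(-½) = -3)
(S + 6*(-4))*j(5) + O(-2, 6) = (-3 + 6*(-4))*8 + (-3 - 2) = (-3 - 24)*8 - 5 = -27*8 - 5 = -216 - 5 = -221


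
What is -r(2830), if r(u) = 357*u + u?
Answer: -1013140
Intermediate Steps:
r(u) = 358*u
-r(2830) = -358*2830 = -1*1013140 = -1013140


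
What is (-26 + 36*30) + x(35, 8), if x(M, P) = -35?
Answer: 1019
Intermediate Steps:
(-26 + 36*30) + x(35, 8) = (-26 + 36*30) - 35 = (-26 + 1080) - 35 = 1054 - 35 = 1019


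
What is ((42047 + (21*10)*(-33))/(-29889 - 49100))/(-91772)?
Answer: 35117/7248978508 ≈ 4.8444e-6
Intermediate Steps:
((42047 + (21*10)*(-33))/(-29889 - 49100))/(-91772) = ((42047 + 210*(-33))/(-78989))*(-1/91772) = ((42047 - 6930)*(-1/78989))*(-1/91772) = (35117*(-1/78989))*(-1/91772) = -35117/78989*(-1/91772) = 35117/7248978508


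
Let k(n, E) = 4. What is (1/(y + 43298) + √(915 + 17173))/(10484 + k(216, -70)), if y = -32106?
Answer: 1/117381696 + √4522/5244 ≈ 0.012823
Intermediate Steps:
(1/(y + 43298) + √(915 + 17173))/(10484 + k(216, -70)) = (1/(-32106 + 43298) + √(915 + 17173))/(10484 + 4) = (1/11192 + √18088)/10488 = (1/11192 + 2*√4522)*(1/10488) = 1/117381696 + √4522/5244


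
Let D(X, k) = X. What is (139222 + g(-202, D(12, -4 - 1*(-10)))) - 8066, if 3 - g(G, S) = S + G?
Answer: 131349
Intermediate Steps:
g(G, S) = 3 - G - S (g(G, S) = 3 - (S + G) = 3 - (G + S) = 3 + (-G - S) = 3 - G - S)
(139222 + g(-202, D(12, -4 - 1*(-10)))) - 8066 = (139222 + (3 - 1*(-202) - 1*12)) - 8066 = (139222 + (3 + 202 - 12)) - 8066 = (139222 + 193) - 8066 = 139415 - 8066 = 131349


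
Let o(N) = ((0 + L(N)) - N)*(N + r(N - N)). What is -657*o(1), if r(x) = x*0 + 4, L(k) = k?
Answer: 0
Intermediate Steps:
r(x) = 4 (r(x) = 0 + 4 = 4)
o(N) = 0 (o(N) = ((0 + N) - N)*(N + 4) = (N - N)*(4 + N) = 0*(4 + N) = 0)
-657*o(1) = -657*0 = 0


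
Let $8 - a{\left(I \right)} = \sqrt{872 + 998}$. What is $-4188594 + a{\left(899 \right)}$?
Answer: $-4188586 - \sqrt{1870} \approx -4.1886 \cdot 10^{6}$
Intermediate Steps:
$a{\left(I \right)} = 8 - \sqrt{1870}$ ($a{\left(I \right)} = 8 - \sqrt{872 + 998} = 8 - \sqrt{1870}$)
$-4188594 + a{\left(899 \right)} = -4188594 + \left(8 - \sqrt{1870}\right) = -4188586 - \sqrt{1870}$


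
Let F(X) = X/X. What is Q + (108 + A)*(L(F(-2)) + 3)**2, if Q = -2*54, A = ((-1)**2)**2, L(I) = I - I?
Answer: 873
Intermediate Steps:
F(X) = 1
L(I) = 0
A = 1 (A = 1**2 = 1)
Q = -108
Q + (108 + A)*(L(F(-2)) + 3)**2 = -108 + (108 + 1)*(0 + 3)**2 = -108 + 109*3**2 = -108 + 109*9 = -108 + 981 = 873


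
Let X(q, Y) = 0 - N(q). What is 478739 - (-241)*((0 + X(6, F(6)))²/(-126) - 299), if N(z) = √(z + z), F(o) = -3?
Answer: 8539798/21 ≈ 4.0666e+5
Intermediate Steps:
N(z) = √2*√z (N(z) = √(2*z) = √2*√z)
X(q, Y) = -√2*√q (X(q, Y) = 0 - √2*√q = -√2*√q)
478739 - (-241)*((0 + X(6, F(6)))²/(-126) - 299) = 478739 - (-241)*((0 - √2*√6)²/(-126) - 299) = 478739 - (-241)*((0 - 2*√3)²*(-1/126) - 299) = 478739 - (-241)*((-2*√3)²*(-1/126) - 299) = 478739 - (-241)*(12*(-1/126) - 299) = 478739 - (-241)*(-2/21 - 299) = 478739 - (-241)*(-6281)/21 = 478739 - 1*1513721/21 = 478739 - 1513721/21 = 8539798/21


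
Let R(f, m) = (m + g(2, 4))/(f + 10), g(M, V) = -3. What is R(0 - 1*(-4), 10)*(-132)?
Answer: -66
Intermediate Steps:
R(f, m) = (-3 + m)/(10 + f) (R(f, m) = (m - 3)/(f + 10) = (-3 + m)/(10 + f))
R(0 - 1*(-4), 10)*(-132) = ((-3 + 10)/(10 + (0 - 1*(-4))))*(-132) = (7/(10 + (0 + 4)))*(-132) = (7/(10 + 4))*(-132) = (7/14)*(-132) = ((1/14)*7)*(-132) = (½)*(-132) = -66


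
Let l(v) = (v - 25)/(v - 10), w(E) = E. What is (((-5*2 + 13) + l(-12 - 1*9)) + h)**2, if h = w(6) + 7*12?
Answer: 8579041/961 ≈ 8927.2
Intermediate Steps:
l(v) = (-25 + v)/(-10 + v)
h = 90 (h = 6 + 7*12 = 6 + 84 = 90)
(((-5*2 + 13) + l(-12 - 1*9)) + h)**2 = (((-5*2 + 13) + (-25 + (-12 - 1*9))/(-10 + (-12 - 1*9))) + 90)**2 = (((-10 + 13) + (-25 + (-12 - 9))/(-10 + (-12 - 9))) + 90)**2 = ((3 + (-25 - 21)/(-10 - 21)) + 90)**2 = ((3 - 46/(-31)) + 90)**2 = ((3 - 1/31*(-46)) + 90)**2 = ((3 + 46/31) + 90)**2 = (139/31 + 90)**2 = (2929/31)**2 = 8579041/961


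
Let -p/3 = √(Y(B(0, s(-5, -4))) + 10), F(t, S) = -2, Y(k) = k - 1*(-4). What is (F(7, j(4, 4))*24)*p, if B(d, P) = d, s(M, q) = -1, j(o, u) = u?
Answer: 144*√14 ≈ 538.80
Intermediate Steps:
Y(k) = 4 + k (Y(k) = k + 4 = 4 + k)
p = -3*√14 (p = -3*√((4 + 0) + 10) = -3*√(4 + 10) = -3*√14 ≈ -11.225)
(F(7, j(4, 4))*24)*p = (-2*24)*(-3*√14) = -(-144)*√14 = 144*√14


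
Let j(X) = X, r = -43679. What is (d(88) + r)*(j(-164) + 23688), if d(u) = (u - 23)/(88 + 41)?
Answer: -132546589624/129 ≈ -1.0275e+9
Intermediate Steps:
d(u) = -23/129 + u/129 (d(u) = (-23 + u)/129 = (-23 + u)*(1/129) = -23/129 + u/129)
(d(88) + r)*(j(-164) + 23688) = ((-23/129 + (1/129)*88) - 43679)*(-164 + 23688) = ((-23/129 + 88/129) - 43679)*23524 = (65/129 - 43679)*23524 = -5634526/129*23524 = -132546589624/129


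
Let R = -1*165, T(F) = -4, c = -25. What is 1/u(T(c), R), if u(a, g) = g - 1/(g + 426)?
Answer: -261/43066 ≈ -0.0060605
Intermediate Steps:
R = -165
u(a, g) = g - 1/(426 + g)
1/u(T(c), R) = 1/((-1 + (-165)**2 + 426*(-165))/(426 - 165)) = 1/((-1 + 27225 - 70290)/261) = 1/((1/261)*(-43066)) = 1/(-43066/261) = -261/43066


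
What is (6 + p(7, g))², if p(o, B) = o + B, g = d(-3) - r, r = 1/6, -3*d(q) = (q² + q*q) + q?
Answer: 2209/36 ≈ 61.361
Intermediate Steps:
d(q) = -2*q²/3 - q/3 (d(q) = -((q² + q*q) + q)/3 = -((q² + q²) + q)/3 = -(2*q² + q)/3 = -(q + 2*q²)/3 = -2*q²/3 - q/3)
r = ⅙ ≈ 0.16667
g = -31/6 (g = -⅓*(-3)*(1 + 2*(-3)) - 1*⅙ = -⅓*(-3)*(1 - 6) - ⅙ = -⅓*(-3)*(-5) - ⅙ = -5 - ⅙ = -31/6 ≈ -5.1667)
p(o, B) = B + o
(6 + p(7, g))² = (6 + (-31/6 + 7))² = (6 + 11/6)² = (47/6)² = 2209/36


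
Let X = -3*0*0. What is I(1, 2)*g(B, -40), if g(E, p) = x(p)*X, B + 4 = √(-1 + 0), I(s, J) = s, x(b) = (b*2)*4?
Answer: 0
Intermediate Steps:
x(b) = 8*b (x(b) = (2*b)*4 = 8*b)
X = 0 (X = 0*0 = 0)
B = -4 + I (B = -4 + √(-1 + 0) = -4 + √(-1) = -4 + I ≈ -4.0 + 1.0*I)
g(E, p) = 0 (g(E, p) = (8*p)*0 = 0)
I(1, 2)*g(B, -40) = 1*0 = 0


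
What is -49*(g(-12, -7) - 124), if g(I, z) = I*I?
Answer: -980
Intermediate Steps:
g(I, z) = I**2
-49*(g(-12, -7) - 124) = -49*((-12)**2 - 124) = -49*(144 - 124) = -49*20 = -980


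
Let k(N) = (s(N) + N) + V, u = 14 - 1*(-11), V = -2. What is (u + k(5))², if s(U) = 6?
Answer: 1156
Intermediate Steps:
u = 25 (u = 14 + 11 = 25)
k(N) = 4 + N (k(N) = (6 + N) - 2 = 4 + N)
(u + k(5))² = (25 + (4 + 5))² = (25 + 9)² = 34² = 1156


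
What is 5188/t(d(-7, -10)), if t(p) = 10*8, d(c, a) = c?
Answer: 1297/20 ≈ 64.850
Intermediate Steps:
t(p) = 80
5188/t(d(-7, -10)) = 5188/80 = 5188*(1/80) = 1297/20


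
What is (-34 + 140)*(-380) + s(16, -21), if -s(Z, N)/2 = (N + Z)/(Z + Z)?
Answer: -644475/16 ≈ -40280.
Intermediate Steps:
s(Z, N) = -(N + Z)/Z (s(Z, N) = -2*(N + Z)/(Z + Z) = -2*(N + Z)/(2*Z) = -2*(N + Z)*1/(2*Z) = -(N + Z)/Z)
(-34 + 140)*(-380) + s(16, -21) = (-34 + 140)*(-380) + (-1*(-21) - 1*16)/16 = 106*(-380) + (21 - 16)/16 = -40280 + (1/16)*5 = -40280 + 5/16 = -644475/16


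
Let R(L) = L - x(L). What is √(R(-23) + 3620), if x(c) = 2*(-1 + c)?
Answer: 27*√5 ≈ 60.374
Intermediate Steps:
x(c) = -2 + 2*c
R(L) = 2 - L (R(L) = L - (-2 + 2*L) = L + (2 - 2*L) = 2 - L)
√(R(-23) + 3620) = √((2 - 1*(-23)) + 3620) = √((2 + 23) + 3620) = √(25 + 3620) = √3645 = 27*√5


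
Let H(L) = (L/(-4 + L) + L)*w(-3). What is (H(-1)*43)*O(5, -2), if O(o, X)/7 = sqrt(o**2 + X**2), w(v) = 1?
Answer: -1204*sqrt(29)/5 ≈ -1296.7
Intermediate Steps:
O(o, X) = 7*sqrt(X**2 + o**2) (O(o, X) = 7*sqrt(o**2 + X**2) = 7*sqrt(X**2 + o**2))
H(L) = L + L/(-4 + L) (H(L) = (L/(-4 + L) + L)*1 = (L + L/(-4 + L))*1 = L + L/(-4 + L))
(H(-1)*43)*O(5, -2) = (-(-3 - 1)/(-4 - 1)*43)*(7*sqrt((-2)**2 + 5**2)) = (-1*(-4)/(-5)*43)*(7*sqrt(4 + 25)) = (-1*(-1/5)*(-4)*43)*(7*sqrt(29)) = (-4/5*43)*(7*sqrt(29)) = -1204*sqrt(29)/5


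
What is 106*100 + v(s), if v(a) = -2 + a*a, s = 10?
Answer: 10698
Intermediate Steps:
v(a) = -2 + a²
106*100 + v(s) = 106*100 + (-2 + 10²) = 10600 + (-2 + 100) = 10600 + 98 = 10698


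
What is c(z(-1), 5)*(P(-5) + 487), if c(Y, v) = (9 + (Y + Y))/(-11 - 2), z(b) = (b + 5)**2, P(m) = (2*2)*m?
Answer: -19147/13 ≈ -1472.8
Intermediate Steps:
P(m) = 4*m
z(b) = (5 + b)**2
c(Y, v) = -9/13 - 2*Y/13 (c(Y, v) = (9 + 2*Y)/(-13) = (9 + 2*Y)*(-1/13) = -9/13 - 2*Y/13)
c(z(-1), 5)*(P(-5) + 487) = (-9/13 - 2*(5 - 1)**2/13)*(4*(-5) + 487) = (-9/13 - 2/13*4**2)*(-20 + 487) = (-9/13 - 2/13*16)*467 = (-9/13 - 32/13)*467 = -41/13*467 = -19147/13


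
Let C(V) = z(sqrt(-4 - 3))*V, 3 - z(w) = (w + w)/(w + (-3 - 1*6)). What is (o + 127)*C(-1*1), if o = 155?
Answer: -17625/22 - 1269*I*sqrt(7)/22 ≈ -801.14 - 152.61*I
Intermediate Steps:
z(w) = 3 - 2*w/(-9 + w) (z(w) = 3 - (w + w)/(w + (-3 - 1*6)) = 3 - 2*w/(w + (-3 - 6)) = 3 - 2*w/(w - 9) = 3 - 2*w/(-9 + w))
C(V) = V*(-27 + I*sqrt(7))/(-9 + I*sqrt(7)) (C(V) = ((-27 + sqrt(-4 - 3))/(-9 + sqrt(-4 - 3)))*V = ((-27 + sqrt(-7))/(-9 + sqrt(-7)))*V = ((-27 + I*sqrt(7))/(-9 + I*sqrt(7)))*V = V*(-27 + I*sqrt(7))/(-9 + I*sqrt(7)))
(o + 127)*C(-1*1) = (155 + 127)*(125*(-1*1)/44 + 9*I*(-1*1)*sqrt(7)/44) = 282*((125/44)*(-1) + (9/44)*I*(-1)*sqrt(7)) = 282*(-125/44 - 9*I*sqrt(7)/44) = -17625/22 - 1269*I*sqrt(7)/22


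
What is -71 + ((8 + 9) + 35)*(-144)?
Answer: -7559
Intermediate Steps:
-71 + ((8 + 9) + 35)*(-144) = -71 + (17 + 35)*(-144) = -71 + 52*(-144) = -71 - 7488 = -7559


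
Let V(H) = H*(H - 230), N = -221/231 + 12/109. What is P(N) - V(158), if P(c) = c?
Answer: 286414987/25179 ≈ 11375.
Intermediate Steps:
N = -21317/25179 (N = -221*1/231 + 12*(1/109) = -221/231 + 12/109 = -21317/25179 ≈ -0.84662)
V(H) = H*(-230 + H)
P(N) - V(158) = -21317/25179 - 158*(-230 + 158) = -21317/25179 - 158*(-72) = -21317/25179 - 1*(-11376) = -21317/25179 + 11376 = 286414987/25179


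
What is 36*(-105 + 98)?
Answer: -252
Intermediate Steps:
36*(-105 + 98) = 36*(-7) = -252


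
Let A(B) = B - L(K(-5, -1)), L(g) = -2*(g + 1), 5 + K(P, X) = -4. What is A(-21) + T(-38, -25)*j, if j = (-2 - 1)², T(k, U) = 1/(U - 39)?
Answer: -2377/64 ≈ -37.141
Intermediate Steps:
K(P, X) = -9 (K(P, X) = -5 - 4 = -9)
L(g) = -2 - 2*g (L(g) = -2*(1 + g) = -2 - 2*g)
A(B) = -16 + B (A(B) = B - (-2 - 2*(-9)) = B - (-2 + 18) = B - 1*16 = B - 16 = -16 + B)
T(k, U) = 1/(-39 + U)
j = 9 (j = (-3)² = 9)
A(-21) + T(-38, -25)*j = (-16 - 21) + 9/(-39 - 25) = -37 + 9/(-64) = -37 - 1/64*9 = -37 - 9/64 = -2377/64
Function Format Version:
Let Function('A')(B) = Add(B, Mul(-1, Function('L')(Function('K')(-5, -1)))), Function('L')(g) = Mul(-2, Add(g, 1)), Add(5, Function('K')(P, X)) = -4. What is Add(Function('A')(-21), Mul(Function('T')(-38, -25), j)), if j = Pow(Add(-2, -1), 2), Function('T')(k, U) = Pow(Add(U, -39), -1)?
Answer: Rational(-2377, 64) ≈ -37.141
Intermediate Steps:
Function('K')(P, X) = -9 (Function('K')(P, X) = Add(-5, -4) = -9)
Function('L')(g) = Add(-2, Mul(-2, g)) (Function('L')(g) = Mul(-2, Add(1, g)) = Add(-2, Mul(-2, g)))
Function('A')(B) = Add(-16, B) (Function('A')(B) = Add(B, Mul(-1, Add(-2, Mul(-2, -9)))) = Add(B, Mul(-1, Add(-2, 18))) = Add(B, Mul(-1, 16)) = Add(B, -16) = Add(-16, B))
Function('T')(k, U) = Pow(Add(-39, U), -1)
j = 9 (j = Pow(-3, 2) = 9)
Add(Function('A')(-21), Mul(Function('T')(-38, -25), j)) = Add(Add(-16, -21), Mul(Pow(Add(-39, -25), -1), 9)) = Add(-37, Mul(Pow(-64, -1), 9)) = Add(-37, Mul(Rational(-1, 64), 9)) = Add(-37, Rational(-9, 64)) = Rational(-2377, 64)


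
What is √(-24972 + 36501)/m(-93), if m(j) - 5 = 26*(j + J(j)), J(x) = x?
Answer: -3*√1281/4831 ≈ -0.022226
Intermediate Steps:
m(j) = 5 + 52*j (m(j) = 5 + 26*(j + j) = 5 + 26*(2*j) = 5 + 52*j)
√(-24972 + 36501)/m(-93) = √(-24972 + 36501)/(5 + 52*(-93)) = √11529/(5 - 4836) = (3*√1281)/(-4831) = (3*√1281)*(-1/4831) = -3*√1281/4831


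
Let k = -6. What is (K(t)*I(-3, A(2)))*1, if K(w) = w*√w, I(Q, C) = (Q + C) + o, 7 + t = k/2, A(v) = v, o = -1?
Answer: 20*I*√10 ≈ 63.246*I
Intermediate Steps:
t = -10 (t = -7 - 6/2 = -7 - 6*½ = -7 - 3 = -10)
I(Q, C) = -1 + C + Q (I(Q, C) = (Q + C) - 1 = (C + Q) - 1 = -1 + C + Q)
K(w) = w^(3/2)
(K(t)*I(-3, A(2)))*1 = ((-10)^(3/2)*(-1 + 2 - 3))*1 = (-10*I*√10*(-2))*1 = (20*I*√10)*1 = 20*I*√10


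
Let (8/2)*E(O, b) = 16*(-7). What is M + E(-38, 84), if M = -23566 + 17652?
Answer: -5942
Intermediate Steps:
E(O, b) = -28 (E(O, b) = (16*(-7))/4 = (¼)*(-112) = -28)
M = -5914
M + E(-38, 84) = -5914 - 28 = -5942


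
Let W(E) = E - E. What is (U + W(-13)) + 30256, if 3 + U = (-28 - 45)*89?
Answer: 23756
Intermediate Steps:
W(E) = 0
U = -6500 (U = -3 + (-28 - 45)*89 = -3 - 73*89 = -3 - 6497 = -6500)
(U + W(-13)) + 30256 = (-6500 + 0) + 30256 = -6500 + 30256 = 23756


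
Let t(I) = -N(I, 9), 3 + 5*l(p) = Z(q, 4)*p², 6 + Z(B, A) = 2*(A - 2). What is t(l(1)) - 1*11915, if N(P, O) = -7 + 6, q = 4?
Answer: -11914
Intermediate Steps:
Z(B, A) = -10 + 2*A (Z(B, A) = -6 + 2*(A - 2) = -6 + 2*(-2 + A) = -6 + (-4 + 2*A) = -10 + 2*A)
N(P, O) = -1
l(p) = -⅗ - 2*p²/5 (l(p) = -⅗ + ((-10 + 2*4)*p²)/5 = -⅗ + ((-10 + 8)*p²)/5 = -⅗ + (-2*p²)/5 = -⅗ - 2*p²/5)
t(I) = 1 (t(I) = -1*(-1) = 1)
t(l(1)) - 1*11915 = 1 - 1*11915 = 1 - 11915 = -11914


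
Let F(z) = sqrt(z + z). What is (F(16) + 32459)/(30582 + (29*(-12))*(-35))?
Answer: 32459/42762 + 2*sqrt(2)/21381 ≈ 0.75919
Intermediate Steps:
F(z) = sqrt(2)*sqrt(z) (F(z) = sqrt(2*z) = sqrt(2)*sqrt(z))
(F(16) + 32459)/(30582 + (29*(-12))*(-35)) = (sqrt(2)*sqrt(16) + 32459)/(30582 + (29*(-12))*(-35)) = (sqrt(2)*4 + 32459)/(30582 - 348*(-35)) = (4*sqrt(2) + 32459)/(30582 + 12180) = (32459 + 4*sqrt(2))/42762 = (32459 + 4*sqrt(2))*(1/42762) = 32459/42762 + 2*sqrt(2)/21381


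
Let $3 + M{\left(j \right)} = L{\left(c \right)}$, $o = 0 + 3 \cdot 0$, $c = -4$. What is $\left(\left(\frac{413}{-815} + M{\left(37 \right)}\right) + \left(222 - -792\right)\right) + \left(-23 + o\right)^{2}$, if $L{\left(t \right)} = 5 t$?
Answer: $\frac{1238387}{815} \approx 1519.5$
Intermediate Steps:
$o = 0$ ($o = 0 + 0 = 0$)
$M{\left(j \right)} = -23$ ($M{\left(j \right)} = -3 + 5 \left(-4\right) = -3 - 20 = -23$)
$\left(\left(\frac{413}{-815} + M{\left(37 \right)}\right) + \left(222 - -792\right)\right) + \left(-23 + o\right)^{2} = \left(\left(\frac{413}{-815} - 23\right) + \left(222 - -792\right)\right) + \left(-23 + 0\right)^{2} = \left(\left(413 \left(- \frac{1}{815}\right) - 23\right) + \left(222 + 792\right)\right) + \left(-23\right)^{2} = \left(\left(- \frac{413}{815} - 23\right) + 1014\right) + 529 = \left(- \frac{19158}{815} + 1014\right) + 529 = \frac{807252}{815} + 529 = \frac{1238387}{815}$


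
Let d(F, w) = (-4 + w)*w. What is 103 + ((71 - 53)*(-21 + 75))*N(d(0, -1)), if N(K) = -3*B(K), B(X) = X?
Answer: -14477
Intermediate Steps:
d(F, w) = w*(-4 + w)
N(K) = -3*K
103 + ((71 - 53)*(-21 + 75))*N(d(0, -1)) = 103 + ((71 - 53)*(-21 + 75))*(-(-3)*(-4 - 1)) = 103 + (18*54)*(-(-3)*(-5)) = 103 + 972*(-3*5) = 103 + 972*(-15) = 103 - 14580 = -14477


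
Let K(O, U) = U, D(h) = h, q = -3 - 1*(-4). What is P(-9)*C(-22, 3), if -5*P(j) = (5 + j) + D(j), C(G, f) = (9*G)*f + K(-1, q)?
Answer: -7709/5 ≈ -1541.8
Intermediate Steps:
q = 1 (q = -3 + 4 = 1)
C(G, f) = 1 + 9*G*f (C(G, f) = (9*G)*f + 1 = 9*G*f + 1 = 1 + 9*G*f)
P(j) = -1 - 2*j/5 (P(j) = -((5 + j) + j)/5 = -(5 + 2*j)/5 = -1 - 2*j/5)
P(-9)*C(-22, 3) = (-1 - ⅖*(-9))*(1 + 9*(-22)*3) = (-1 + 18/5)*(1 - 594) = (13/5)*(-593) = -7709/5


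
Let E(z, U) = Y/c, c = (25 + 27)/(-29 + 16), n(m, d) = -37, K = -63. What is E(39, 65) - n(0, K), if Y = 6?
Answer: 71/2 ≈ 35.500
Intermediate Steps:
c = -4 (c = 52/(-13) = 52*(-1/13) = -4)
E(z, U) = -3/2 (E(z, U) = 6/(-4) = 6*(-¼) = -3/2)
E(39, 65) - n(0, K) = -3/2 - 1*(-37) = -3/2 + 37 = 71/2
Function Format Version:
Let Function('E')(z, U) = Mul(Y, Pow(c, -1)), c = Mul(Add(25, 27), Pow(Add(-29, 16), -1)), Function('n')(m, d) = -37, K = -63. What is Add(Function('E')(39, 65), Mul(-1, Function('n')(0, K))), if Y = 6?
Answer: Rational(71, 2) ≈ 35.500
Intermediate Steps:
c = -4 (c = Mul(52, Pow(-13, -1)) = Mul(52, Rational(-1, 13)) = -4)
Function('E')(z, U) = Rational(-3, 2) (Function('E')(z, U) = Mul(6, Pow(-4, -1)) = Mul(6, Rational(-1, 4)) = Rational(-3, 2))
Add(Function('E')(39, 65), Mul(-1, Function('n')(0, K))) = Add(Rational(-3, 2), Mul(-1, -37)) = Add(Rational(-3, 2), 37) = Rational(71, 2)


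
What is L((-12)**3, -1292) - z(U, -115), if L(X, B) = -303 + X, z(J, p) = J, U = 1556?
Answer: -3587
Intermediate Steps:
L((-12)**3, -1292) - z(U, -115) = (-303 + (-12)**3) - 1*1556 = (-303 - 1728) - 1556 = -2031 - 1556 = -3587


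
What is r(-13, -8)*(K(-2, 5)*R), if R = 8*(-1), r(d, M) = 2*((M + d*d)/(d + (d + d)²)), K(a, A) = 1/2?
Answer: -1288/663 ≈ -1.9427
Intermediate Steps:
K(a, A) = ½
r(d, M) = 2*(M + d²)/(d + 4*d²) (r(d, M) = 2*((M + d²)/(d + (2*d)²)) = 2*((M + d²)/(d + 4*d²)) = 2*(M + d²)/(d + 4*d²))
R = -8
r(-13, -8)*(K(-2, 5)*R) = (2*(-8 + (-13)²)/(-13*(1 + 4*(-13))))*((½)*(-8)) = (2*(-1/13)*(-8 + 169)/(1 - 52))*(-4) = (2*(-1/13)*161/(-51))*(-4) = (2*(-1/13)*(-1/51)*161)*(-4) = (322/663)*(-4) = -1288/663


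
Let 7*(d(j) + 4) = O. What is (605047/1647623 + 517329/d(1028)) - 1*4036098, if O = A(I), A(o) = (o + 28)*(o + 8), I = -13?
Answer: -40641951351970/9982657 ≈ -4.0713e+6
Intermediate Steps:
A(o) = (8 + o)*(28 + o) (A(o) = (28 + o)*(8 + o) = (8 + o)*(28 + o))
O = -75 (O = 224 + (-13)**2 + 36*(-13) = 224 + 169 - 468 = -75)
d(j) = -103/7 (d(j) = -4 + (1/7)*(-75) = -4 - 75/7 = -103/7)
(605047/1647623 + 517329/d(1028)) - 1*4036098 = (605047/1647623 + 517329/(-103/7)) - 1*4036098 = (605047*(1/1647623) + 517329*(-7/103)) - 4036098 = (35591/96919 - 3621303/103) - 4036098 = -350969399584/9982657 - 4036098 = -40641951351970/9982657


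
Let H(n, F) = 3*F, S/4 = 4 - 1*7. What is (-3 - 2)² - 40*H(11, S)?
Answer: 1465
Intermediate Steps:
S = -12 (S = 4*(4 - 1*7) = 4*(4 - 7) = 4*(-3) = -12)
(-3 - 2)² - 40*H(11, S) = (-3 - 2)² - 120*(-12) = (-5)² - 40*(-36) = 25 + 1440 = 1465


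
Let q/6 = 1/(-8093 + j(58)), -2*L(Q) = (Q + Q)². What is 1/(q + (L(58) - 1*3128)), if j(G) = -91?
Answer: -1364/13443585 ≈ -0.00010146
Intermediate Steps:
L(Q) = -2*Q² (L(Q) = -(Q + Q)²/2 = -4*Q²/2 = -2*Q²)
q = -1/1364 (q = 6/(-8093 - 91) = 6/(-8184) = 6*(-1/8184) = -1/1364 ≈ -0.00073314)
1/(q + (L(58) - 1*3128)) = 1/(-1/1364 + (-2*58² - 1*3128)) = 1/(-1/1364 + (-2*3364 - 3128)) = 1/(-1/1364 + (-6728 - 3128)) = 1/(-1/1364 - 9856) = 1/(-13443585/1364) = -1364/13443585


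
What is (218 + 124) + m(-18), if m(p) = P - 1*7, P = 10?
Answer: 345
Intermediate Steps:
m(p) = 3 (m(p) = 10 - 1*7 = 10 - 7 = 3)
(218 + 124) + m(-18) = (218 + 124) + 3 = 342 + 3 = 345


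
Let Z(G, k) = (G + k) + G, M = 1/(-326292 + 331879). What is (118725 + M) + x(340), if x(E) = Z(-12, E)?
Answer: 665082068/5587 ≈ 1.1904e+5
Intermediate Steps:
M = 1/5587 ≈ 0.00017899
Z(G, k) = k + 2*G
x(E) = -24 + E (x(E) = E + 2*(-12) = E - 24 = -24 + E)
(118725 + M) + x(340) = (118725 + 1/5587) + (-24 + 340) = 663316576/5587 + 316 = 665082068/5587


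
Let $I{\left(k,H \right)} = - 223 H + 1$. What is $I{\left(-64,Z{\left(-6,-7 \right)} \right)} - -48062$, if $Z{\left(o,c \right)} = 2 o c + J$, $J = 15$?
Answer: $25986$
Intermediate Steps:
$Z{\left(o,c \right)} = 15 + 2 c o$ ($Z{\left(o,c \right)} = 2 o c + 15 = 2 c o + 15 = 15 + 2 c o$)
$I{\left(k,H \right)} = 1 - 223 H$
$I{\left(-64,Z{\left(-6,-7 \right)} \right)} - -48062 = \left(1 - 223 \left(15 + 2 \left(-7\right) \left(-6\right)\right)\right) - -48062 = \left(1 - 223 \left(15 + 84\right)\right) + 48062 = \left(1 - 22077\right) + 48062 = -22076 + 48062 = 25986$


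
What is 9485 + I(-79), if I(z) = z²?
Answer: 15726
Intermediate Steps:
9485 + I(-79) = 9485 + (-79)² = 9485 + 6241 = 15726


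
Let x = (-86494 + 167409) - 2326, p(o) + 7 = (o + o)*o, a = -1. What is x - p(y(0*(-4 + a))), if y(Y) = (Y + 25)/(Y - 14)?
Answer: 7701783/98 ≈ 78590.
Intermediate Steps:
y(Y) = (25 + Y)/(-14 + Y)
p(o) = -7 + 2*o² (p(o) = -7 + (o + o)*o = -7 + (2*o)*o = -7 + 2*o²)
x = 78589 (x = 80915 - 2326 = 78589)
x - p(y(0*(-4 + a))) = 78589 - (-7 + 2*((25 + 0*(-4 - 1))/(-14 + 0*(-4 - 1)))²) = 78589 - (-7 + 2*((25 + 0*(-5))/(-14 + 0*(-5)))²) = 78589 - (-7 + 2*((25 + 0)/(-14 + 0))²) = 78589 - (-7 + 2*(25/(-14))²) = 78589 - (-7 + 2*(-1/14*25)²) = 78589 - (-7 + 2*(-25/14)²) = 78589 - (-7 + 2*(625/196)) = 78589 - (-7 + 625/98) = 78589 - 1*(-61/98) = 78589 + 61/98 = 7701783/98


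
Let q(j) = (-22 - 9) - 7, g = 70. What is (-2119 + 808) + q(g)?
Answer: -1349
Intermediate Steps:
q(j) = -38 (q(j) = -31 - 7 = -38)
(-2119 + 808) + q(g) = (-2119 + 808) - 38 = -1311 - 38 = -1349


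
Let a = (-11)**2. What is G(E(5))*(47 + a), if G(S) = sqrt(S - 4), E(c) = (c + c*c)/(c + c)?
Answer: 168*I ≈ 168.0*I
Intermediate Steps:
E(c) = (c + c**2)/(2*c) (E(c) = (c + c**2)/((2*c)) = (c + c**2)*(1/(2*c)) = (c + c**2)/(2*c))
G(S) = sqrt(-4 + S)
a = 121
G(E(5))*(47 + a) = sqrt(-4 + (1/2 + (1/2)*5))*(47 + 121) = sqrt(-4 + (1/2 + 5/2))*168 = sqrt(-4 + 3)*168 = sqrt(-1)*168 = I*168 = 168*I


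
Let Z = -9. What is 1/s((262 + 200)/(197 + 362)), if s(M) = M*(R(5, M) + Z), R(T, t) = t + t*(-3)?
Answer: -312481/2751210 ≈ -0.11358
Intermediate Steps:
R(T, t) = -2*t (R(T, t) = t - 3*t = -2*t)
s(M) = M*(-9 - 2*M) (s(M) = M*(-2*M - 9) = M*(-9 - 2*M))
1/s((262 + 200)/(197 + 362)) = 1/(-(262 + 200)/(197 + 362)*(9 + 2*((262 + 200)/(197 + 362)))) = 1/(-462/559*(9 + 2*(462/559))) = 1/(-462*(1/559)*(9 + 2*(462*(1/559)))) = 1/(-1*462/559*(9 + 2*(462/559))) = 1/(-1*462/559*(9 + 924/559)) = 1/(-1*462/559*5955/559) = 1/(-2751210/312481) = -312481/2751210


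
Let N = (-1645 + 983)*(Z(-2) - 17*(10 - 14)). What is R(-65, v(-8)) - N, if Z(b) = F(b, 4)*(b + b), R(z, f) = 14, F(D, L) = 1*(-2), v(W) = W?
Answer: 50326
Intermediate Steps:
F(D, L) = -2
Z(b) = -4*b (Z(b) = -2*(b + b) = -4*b)
N = -50312 (N = (-1645 + 983)*(-4*(-2) - 17*(10 - 14)) = -662*(8 - 17*(-4)) = -662*(8 + 68) = -662*76 = -50312)
R(-65, v(-8)) - N = 14 - 1*(-50312) = 14 + 50312 = 50326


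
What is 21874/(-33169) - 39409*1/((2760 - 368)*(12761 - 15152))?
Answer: -123796198607/189702532968 ≈ -0.65258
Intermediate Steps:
21874/(-33169) - 39409*1/((2760 - 368)*(12761 - 15152)) = 21874*(-1/33169) - 39409/((-2391*2392)) = -21874/33169 - 39409/(-5719272) = -21874/33169 - 39409*(-1/5719272) = -21874/33169 + 39409/5719272 = -123796198607/189702532968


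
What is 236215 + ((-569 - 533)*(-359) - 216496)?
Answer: 415337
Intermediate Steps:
236215 + ((-569 - 533)*(-359) - 216496) = 236215 + (-1102*(-359) - 216496) = 236215 + (395618 - 216496) = 236215 + 179122 = 415337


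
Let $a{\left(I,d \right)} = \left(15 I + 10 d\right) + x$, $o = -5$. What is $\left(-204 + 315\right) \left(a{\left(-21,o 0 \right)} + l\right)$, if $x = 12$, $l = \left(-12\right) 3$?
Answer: $-37629$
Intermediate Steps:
$l = -36$
$a{\left(I,d \right)} = 12 + 10 d + 15 I$ ($a{\left(I,d \right)} = \left(15 I + 10 d\right) + 12 = \left(10 d + 15 I\right) + 12 = 12 + 10 d + 15 I$)
$\left(-204 + 315\right) \left(a{\left(-21,o 0 \right)} + l\right) = \left(-204 + 315\right) \left(\left(12 + 10 \left(\left(-5\right) 0\right) + 15 \left(-21\right)\right) - 36\right) = 111 \left(\left(12 + 10 \cdot 0 - 315\right) - 36\right) = 111 \left(\left(12 + 0 - 315\right) - 36\right) = 111 \left(-303 - 36\right) = 111 \left(-339\right) = -37629$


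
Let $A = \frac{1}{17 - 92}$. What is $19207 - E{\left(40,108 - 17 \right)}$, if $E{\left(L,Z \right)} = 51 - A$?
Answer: $\frac{1436699}{75} \approx 19156.0$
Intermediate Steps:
$A = - \frac{1}{75}$ ($A = \frac{1}{-75} = - \frac{1}{75} \approx -0.013333$)
$E{\left(L,Z \right)} = \frac{3826}{75}$ ($E{\left(L,Z \right)} = 51 - - \frac{1}{75} = 51 + \frac{1}{75} = \frac{3826}{75}$)
$19207 - E{\left(40,108 - 17 \right)} = 19207 - \frac{3826}{75} = \frac{1436699}{75}$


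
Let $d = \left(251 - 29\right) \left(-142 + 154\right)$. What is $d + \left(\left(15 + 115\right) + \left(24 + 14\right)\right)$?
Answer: $2832$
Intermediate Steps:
$d = 2664$ ($d = 222 \cdot 12 = 2664$)
$d + \left(\left(15 + 115\right) + \left(24 + 14\right)\right) = 2664 + \left(\left(15 + 115\right) + \left(24 + 14\right)\right) = 2664 + \left(130 + 38\right) = 2664 + 168 = 2832$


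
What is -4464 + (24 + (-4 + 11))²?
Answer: -3503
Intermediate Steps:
-4464 + (24 + (-4 + 11))² = -4464 + (24 + 7)² = -4464 + 31² = -4464 + 961 = -3503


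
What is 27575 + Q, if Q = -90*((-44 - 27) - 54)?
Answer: 38825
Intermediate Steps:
Q = 11250 (Q = -90*(-71 - 54) = -90*(-125) = 11250)
27575 + Q = 27575 + 11250 = 38825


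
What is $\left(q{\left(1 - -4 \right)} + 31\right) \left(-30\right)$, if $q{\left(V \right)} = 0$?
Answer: $-930$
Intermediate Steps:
$\left(q{\left(1 - -4 \right)} + 31\right) \left(-30\right) = \left(0 + 31\right) \left(-30\right) = 31 \left(-30\right) = -930$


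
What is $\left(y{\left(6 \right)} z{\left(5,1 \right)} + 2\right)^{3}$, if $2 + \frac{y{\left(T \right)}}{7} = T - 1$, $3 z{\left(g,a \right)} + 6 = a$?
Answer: $-35937$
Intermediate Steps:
$z{\left(g,a \right)} = -2 + \frac{a}{3}$
$y{\left(T \right)} = -21 + 7 T$ ($y{\left(T \right)} = -14 + 7 \left(T - 1\right) = -14 + 7 \left(-1 + T\right) = -14 + \left(-7 + 7 T\right) = -21 + 7 T$)
$\left(y{\left(6 \right)} z{\left(5,1 \right)} + 2\right)^{3} = \left(\left(-21 + 7 \cdot 6\right) \left(-2 + \frac{1}{3} \cdot 1\right) + 2\right)^{3} = \left(\left(-21 + 42\right) \left(-2 + \frac{1}{3}\right) + 2\right)^{3} = \left(21 \left(- \frac{5}{3}\right) + 2\right)^{3} = \left(-35 + 2\right)^{3} = \left(-33\right)^{3} = -35937$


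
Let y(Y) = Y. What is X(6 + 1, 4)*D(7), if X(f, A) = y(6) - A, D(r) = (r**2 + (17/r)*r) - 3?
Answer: 126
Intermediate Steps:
D(r) = 14 + r**2 (D(r) = (r**2 + 17) - 3 = (17 + r**2) - 3 = 14 + r**2)
X(f, A) = 6 - A
X(6 + 1, 4)*D(7) = (6 - 1*4)*(14 + 7**2) = (6 - 4)*(14 + 49) = 2*63 = 126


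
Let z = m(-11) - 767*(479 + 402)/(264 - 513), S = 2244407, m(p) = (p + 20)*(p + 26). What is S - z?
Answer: 558148001/249 ≈ 2.2416e+6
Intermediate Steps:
m(p) = (20 + p)*(26 + p)
z = 709342/249 (z = (520 + (-11)² + 46*(-11)) - 767*(479 + 402)/(264 - 513) = (520 + 121 - 506) - 675727/(-249) = 135 - 675727*(-1)/249 = 135 - 767*(-881/249) = 135 + 675727/249 = 709342/249 ≈ 2848.8)
S - z = 2244407 - 1*709342/249 = 2244407 - 709342/249 = 558148001/249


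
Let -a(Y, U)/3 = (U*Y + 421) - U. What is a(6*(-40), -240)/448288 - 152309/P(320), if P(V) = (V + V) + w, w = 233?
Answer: -68430882551/391355424 ≈ -174.86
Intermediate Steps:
a(Y, U) = -1263 + 3*U - 3*U*Y (a(Y, U) = -3*((U*Y + 421) - U) = -3*((421 + U*Y) - U) = -3*(421 - U + U*Y) = -1263 + 3*U - 3*U*Y)
P(V) = 233 + 2*V (P(V) = (V + V) + 233 = 2*V + 233 = 233 + 2*V)
a(6*(-40), -240)/448288 - 152309/P(320) = (-1263 + 3*(-240) - 3*(-240)*6*(-40))/448288 - 152309/(233 + 2*320) = (-1263 - 720 - 3*(-240)*(-240))*(1/448288) - 152309/(233 + 640) = (-1263 - 720 - 172800)*(1/448288) - 152309/873 = -174783*1/448288 - 152309*1/873 = -174783/448288 - 152309/873 = -68430882551/391355424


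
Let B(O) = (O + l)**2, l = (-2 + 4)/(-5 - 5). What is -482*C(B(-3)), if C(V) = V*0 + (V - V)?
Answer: 0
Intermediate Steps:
l = -1/5 (l = 2/(-10) = 2*(-1/10) = -1/5 ≈ -0.20000)
B(O) = (-1/5 + O)**2 (B(O) = (O - 1/5)**2 = (-1/5 + O)**2)
C(V) = 0 (C(V) = 0 + 0 = 0)
-482*C(B(-3)) = -482*0 = 0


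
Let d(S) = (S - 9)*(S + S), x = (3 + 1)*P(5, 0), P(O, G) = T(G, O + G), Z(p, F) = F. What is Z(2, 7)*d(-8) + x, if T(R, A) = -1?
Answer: 1900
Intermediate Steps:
P(O, G) = -1
x = -4 (x = (3 + 1)*(-1) = 4*(-1) = -4)
d(S) = 2*S*(-9 + S) (d(S) = (-9 + S)*(2*S) = 2*S*(-9 + S))
Z(2, 7)*d(-8) + x = 7*(2*(-8)*(-9 - 8)) - 4 = 7*(2*(-8)*(-17)) - 4 = 7*272 - 4 = 1904 - 4 = 1900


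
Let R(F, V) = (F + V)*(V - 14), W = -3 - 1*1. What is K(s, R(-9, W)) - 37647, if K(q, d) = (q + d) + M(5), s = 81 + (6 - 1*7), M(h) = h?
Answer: -37328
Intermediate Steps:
s = 80 (s = 81 + (6 - 7) = 81 - 1 = 80)
W = -4 (W = -3 - 1 = -4)
R(F, V) = (-14 + V)*(F + V) (R(F, V) = (F + V)*(-14 + V) = (-14 + V)*(F + V))
K(q, d) = 5 + d + q (K(q, d) = (q + d) + 5 = (d + q) + 5 = 5 + d + q)
K(s, R(-9, W)) - 37647 = (5 + ((-4)² - 14*(-9) - 14*(-4) - 9*(-4)) + 80) - 37647 = (5 + (16 + 126 + 56 + 36) + 80) - 37647 = (5 + 234 + 80) - 37647 = 319 - 37647 = -37328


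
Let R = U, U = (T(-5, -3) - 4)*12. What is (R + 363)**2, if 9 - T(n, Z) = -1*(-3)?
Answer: 149769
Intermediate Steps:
T(n, Z) = 6 (T(n, Z) = 9 - (-1)*(-3) = 9 - 1*3 = 9 - 3 = 6)
U = 24 (U = (6 - 4)*12 = 2*12 = 24)
R = 24
(R + 363)**2 = (24 + 363)**2 = 387**2 = 149769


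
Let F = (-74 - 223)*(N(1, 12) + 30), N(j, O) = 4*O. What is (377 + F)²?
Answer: 519338521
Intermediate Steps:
F = -23166 (F = (-74 - 223)*(4*12 + 30) = -297*(48 + 30) = -297*78 = -23166)
(377 + F)² = (377 - 23166)² = (-22789)² = 519338521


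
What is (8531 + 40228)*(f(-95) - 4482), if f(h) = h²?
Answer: 221512137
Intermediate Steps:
(8531 + 40228)*(f(-95) - 4482) = (8531 + 40228)*((-95)² - 4482) = 48759*(9025 - 4482) = 48759*4543 = 221512137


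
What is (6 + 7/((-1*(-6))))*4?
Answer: 86/3 ≈ 28.667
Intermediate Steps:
(6 + 7/((-1*(-6))))*4 = (6 + 7/6)*4 = (43/6)*4 = 86/3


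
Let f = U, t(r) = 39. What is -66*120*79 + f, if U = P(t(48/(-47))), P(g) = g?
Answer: -625641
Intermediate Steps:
U = 39
f = 39
-66*120*79 + f = -66*120*79 + 39 = -7920*79 + 39 = -625680 + 39 = -625641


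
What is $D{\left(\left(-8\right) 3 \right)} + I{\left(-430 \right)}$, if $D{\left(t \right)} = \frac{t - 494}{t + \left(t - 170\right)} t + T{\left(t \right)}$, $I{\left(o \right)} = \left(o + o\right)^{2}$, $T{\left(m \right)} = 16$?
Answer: $\frac{80611928}{109} \approx 7.3956 \cdot 10^{5}$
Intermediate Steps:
$I{\left(o \right)} = 4 o^{2}$ ($I{\left(o \right)} = \left(2 o\right)^{2} = 4 o^{2}$)
$D{\left(t \right)} = 16 + \frac{t \left(-494 + t\right)}{-170 + 2 t}$ ($D{\left(t \right)} = \frac{t - 494}{t + \left(t - 170\right)} t + 16 = \frac{-494 + t}{t + \left(t - 170\right)} t + 16 = \frac{-494 + t}{t + \left(-170 + t\right)} t + 16 = \frac{-494 + t}{-170 + 2 t} t + 16 = \frac{t \left(-494 + t\right)}{-170 + 2 t} + 16 = 16 + \frac{t \left(-494 + t\right)}{-170 + 2 t}$)
$D{\left(\left(-8\right) 3 \right)} + I{\left(-430 \right)} = \frac{-2720 + \left(\left(-8\right) 3\right)^{2} - 462 \left(\left(-8\right) 3\right)}{2 \left(-85 - 24\right)} + 4 \left(-430\right)^{2} = \frac{-2720 + \left(-24\right)^{2} - -11088}{2 \left(-85 - 24\right)} + 4 \cdot 184900 = \frac{-2720 + 576 + 11088}{2 \left(-109\right)} + 739600 = \frac{1}{2} \left(- \frac{1}{109}\right) 8944 + 739600 = - \frac{4472}{109} + 739600 = \frac{80611928}{109}$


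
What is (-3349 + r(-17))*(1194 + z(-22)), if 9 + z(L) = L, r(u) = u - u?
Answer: -3894887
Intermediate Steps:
r(u) = 0
z(L) = -9 + L
(-3349 + r(-17))*(1194 + z(-22)) = (-3349 + 0)*(1194 + (-9 - 22)) = -3349*(1194 - 31) = -3349*1163 = -3894887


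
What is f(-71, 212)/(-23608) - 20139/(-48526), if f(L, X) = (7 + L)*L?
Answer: 31867421/143200226 ≈ 0.22254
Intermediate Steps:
f(L, X) = L*(7 + L)
f(-71, 212)/(-23608) - 20139/(-48526) = -71*(7 - 71)/(-23608) - 20139/(-48526) = -71*(-64)*(-1/23608) - 20139*(-1/48526) = 4544*(-1/23608) + 20139/48526 = -568/2951 + 20139/48526 = 31867421/143200226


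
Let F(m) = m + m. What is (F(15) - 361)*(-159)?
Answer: 52629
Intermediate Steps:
F(m) = 2*m
(F(15) - 361)*(-159) = (2*15 - 361)*(-159) = (30 - 361)*(-159) = -331*(-159) = 52629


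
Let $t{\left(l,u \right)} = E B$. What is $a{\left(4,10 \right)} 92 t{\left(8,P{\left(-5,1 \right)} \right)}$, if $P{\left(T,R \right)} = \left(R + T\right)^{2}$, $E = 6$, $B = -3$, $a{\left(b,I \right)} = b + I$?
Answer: $-23184$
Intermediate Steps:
$a{\left(b,I \right)} = I + b$
$t{\left(l,u \right)} = -18$ ($t{\left(l,u \right)} = 6 \left(-3\right) = -18$)
$a{\left(4,10 \right)} 92 t{\left(8,P{\left(-5,1 \right)} \right)} = \left(10 + 4\right) 92 \left(-18\right) = 14 \cdot 92 \left(-18\right) = 1288 \left(-18\right) = -23184$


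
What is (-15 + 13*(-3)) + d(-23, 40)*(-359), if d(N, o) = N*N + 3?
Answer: -191042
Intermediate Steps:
d(N, o) = 3 + N**2 (d(N, o) = N**2 + 3 = 3 + N**2)
(-15 + 13*(-3)) + d(-23, 40)*(-359) = (-15 + 13*(-3)) + (3 + (-23)**2)*(-359) = (-15 - 39) + (3 + 529)*(-359) = -54 + 532*(-359) = -54 - 190988 = -191042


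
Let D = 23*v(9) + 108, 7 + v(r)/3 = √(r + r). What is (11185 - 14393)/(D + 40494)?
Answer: -42900584/536482821 + 73784*√2/178827607 ≈ -0.079383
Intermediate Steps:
v(r) = -21 + 3*√2*√r (v(r) = -21 + 3*√(r + r) = -21 + 3*√(2*r) = -21 + 3*(√2*√r) = -21 + 3*√2*√r)
D = -375 + 207*√2 (D = 23*(-21 + 3*√2*√9) + 108 = 23*(-21 + 3*√2*3) + 108 = 23*(-21 + 9*√2) + 108 = (-483 + 207*√2) + 108 = -375 + 207*√2 ≈ -82.258)
(11185 - 14393)/(D + 40494) = (11185 - 14393)/((-375 + 207*√2) + 40494) = -3208/(40119 + 207*√2)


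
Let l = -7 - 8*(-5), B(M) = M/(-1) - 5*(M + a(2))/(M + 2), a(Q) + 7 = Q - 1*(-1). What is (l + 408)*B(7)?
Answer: -3822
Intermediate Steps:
a(Q) = -6 + Q (a(Q) = -7 + (Q - 1*(-1)) = -7 + (Q + 1) = -7 + (1 + Q) = -6 + Q)
B(M) = -M - 5*(-4 + M)/(2 + M) (B(M) = M/(-1) - 5*(M + (-6 + 2))/(M + 2) = M*(-1) - 5*(M - 4)/(2 + M) = -M - 5*(-4 + M)/(2 + M))
l = 33 (l = -7 + 40 = 33)
(l + 408)*B(7) = (33 + 408)*((20 - 1*7² - 7*7)/(2 + 7)) = 441*((20 - 1*49 - 49)/9) = 441*((20 - 49 - 49)/9) = 441*((⅑)*(-78)) = 441*(-26/3) = -3822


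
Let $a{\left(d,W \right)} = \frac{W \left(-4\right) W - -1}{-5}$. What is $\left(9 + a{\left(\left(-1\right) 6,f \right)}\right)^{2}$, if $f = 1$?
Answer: $\frac{2304}{25} \approx 92.16$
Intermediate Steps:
$a{\left(d,W \right)} = - \frac{1}{5} + \frac{4 W^{2}}{5}$ ($a{\left(d,W \right)} = \left(- 4 W W + 1\right) \left(- \frac{1}{5}\right) = \left(- 4 W^{2} + 1\right) \left(- \frac{1}{5}\right) = \left(1 - 4 W^{2}\right) \left(- \frac{1}{5}\right) = - \frac{1}{5} + \frac{4 W^{2}}{5}$)
$\left(9 + a{\left(\left(-1\right) 6,f \right)}\right)^{2} = \left(9 - \left(\frac{1}{5} - \frac{4 \cdot 1^{2}}{5}\right)\right)^{2} = \left(9 + \left(- \frac{1}{5} + \frac{4}{5} \cdot 1\right)\right)^{2} = \left(9 + \left(- \frac{1}{5} + \frac{4}{5}\right)\right)^{2} = \left(9 + \frac{3}{5}\right)^{2} = \left(\frac{48}{5}\right)^{2} = \frac{2304}{25}$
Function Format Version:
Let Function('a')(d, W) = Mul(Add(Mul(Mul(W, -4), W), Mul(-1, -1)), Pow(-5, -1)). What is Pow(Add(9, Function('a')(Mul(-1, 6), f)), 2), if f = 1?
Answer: Rational(2304, 25) ≈ 92.160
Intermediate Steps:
Function('a')(d, W) = Add(Rational(-1, 5), Mul(Rational(4, 5), Pow(W, 2))) (Function('a')(d, W) = Mul(Add(Mul(Mul(-4, W), W), 1), Rational(-1, 5)) = Mul(Add(Mul(-4, Pow(W, 2)), 1), Rational(-1, 5)) = Mul(Add(1, Mul(-4, Pow(W, 2))), Rational(-1, 5)) = Add(Rational(-1, 5), Mul(Rational(4, 5), Pow(W, 2))))
Pow(Add(9, Function('a')(Mul(-1, 6), f)), 2) = Pow(Add(9, Add(Rational(-1, 5), Mul(Rational(4, 5), Pow(1, 2)))), 2) = Pow(Add(9, Add(Rational(-1, 5), Mul(Rational(4, 5), 1))), 2) = Pow(Add(9, Add(Rational(-1, 5), Rational(4, 5))), 2) = Pow(Add(9, Rational(3, 5)), 2) = Pow(Rational(48, 5), 2) = Rational(2304, 25)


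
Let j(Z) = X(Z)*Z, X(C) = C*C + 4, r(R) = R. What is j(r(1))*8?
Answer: 40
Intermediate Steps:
X(C) = 4 + C² (X(C) = C² + 4 = 4 + C²)
j(Z) = Z*(4 + Z²) (j(Z) = (4 + Z²)*Z = Z*(4 + Z²))
j(r(1))*8 = (1*(4 + 1²))*8 = (1*(4 + 1))*8 = (1*5)*8 = 5*8 = 40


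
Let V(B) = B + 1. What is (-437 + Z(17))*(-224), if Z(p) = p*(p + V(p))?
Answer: -35392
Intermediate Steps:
V(B) = 1 + B
Z(p) = p*(1 + 2*p) (Z(p) = p*(p + (1 + p)) = p*(1 + 2*p))
(-437 + Z(17))*(-224) = (-437 + 17*(1 + 2*17))*(-224) = (-437 + 17*(1 + 34))*(-224) = (-437 + 17*35)*(-224) = (-437 + 595)*(-224) = 158*(-224) = -35392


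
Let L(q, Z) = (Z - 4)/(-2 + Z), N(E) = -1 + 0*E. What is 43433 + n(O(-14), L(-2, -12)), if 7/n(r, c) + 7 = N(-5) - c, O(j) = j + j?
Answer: 2779663/64 ≈ 43432.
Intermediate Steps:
N(E) = -1 (N(E) = -1 + 0 = -1)
O(j) = 2*j
L(q, Z) = (-4 + Z)/(-2 + Z)
n(r, c) = 7/(-8 - c) (n(r, c) = 7/(-7 + (-1 - c)) = 7/(-8 - c))
43433 + n(O(-14), L(-2, -12)) = 43433 - 7/(8 + (-4 - 12)/(-2 - 12)) = 43433 - 7/(8 - 16/(-14)) = 43433 - 7/(8 - 1/14*(-16)) = 43433 - 7/(8 + 8/7) = 43433 - 7/64/7 = 43433 - 7*7/64 = 43433 - 49/64 = 2779663/64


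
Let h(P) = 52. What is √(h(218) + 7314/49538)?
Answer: √31992755005/24769 ≈ 7.2213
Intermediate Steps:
√(h(218) + 7314/49538) = √(52 + 7314/49538) = √(52 + 7314*(1/49538)) = √(52 + 3657/24769) = √(1291645/24769) = √31992755005/24769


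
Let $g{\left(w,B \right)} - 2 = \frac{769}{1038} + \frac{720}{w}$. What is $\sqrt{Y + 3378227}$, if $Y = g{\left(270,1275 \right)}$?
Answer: $\frac{\sqrt{404428470898}}{346} \approx 1838.0$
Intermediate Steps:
$g{\left(w,B \right)} = \frac{2845}{1038} + \frac{720}{w}$ ($g{\left(w,B \right)} = 2 + \left(\frac{769}{1038} + \frac{720}{w}\right) = \frac{2845}{1038} + \frac{720}{w}$)
$Y = \frac{1871}{346}$ ($Y = \frac{2845}{1038} + \frac{720}{270} = \frac{2845}{1038} + 720 \cdot \frac{1}{270} = \frac{2845}{1038} + \frac{8}{3} = \frac{1871}{346} \approx 5.4075$)
$\sqrt{Y + 3378227} = \sqrt{\frac{1871}{346} + 3378227} = \sqrt{\frac{1168868413}{346}} = \frac{\sqrt{404428470898}}{346}$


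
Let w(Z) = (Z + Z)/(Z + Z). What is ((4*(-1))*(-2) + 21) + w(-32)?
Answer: 30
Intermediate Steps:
w(Z) = 1 (w(Z) = (2*Z)/((2*Z)) = (2*Z)*(1/(2*Z)) = 1)
((4*(-1))*(-2) + 21) + w(-32) = ((4*(-1))*(-2) + 21) + 1 = (-4*(-2) + 21) + 1 = (8 + 21) + 1 = 29 + 1 = 30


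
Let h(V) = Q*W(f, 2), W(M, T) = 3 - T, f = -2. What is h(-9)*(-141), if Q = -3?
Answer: 423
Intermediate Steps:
h(V) = -3 (h(V) = -3*(3 - 1*2) = -3*(3 - 2) = -3*1 = -3)
h(-9)*(-141) = -3*(-141) = 423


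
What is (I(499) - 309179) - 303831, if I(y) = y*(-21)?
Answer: -623489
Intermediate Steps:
I(y) = -21*y
(I(499) - 309179) - 303831 = (-21*499 - 309179) - 303831 = (-10479 - 309179) - 303831 = -319658 - 303831 = -623489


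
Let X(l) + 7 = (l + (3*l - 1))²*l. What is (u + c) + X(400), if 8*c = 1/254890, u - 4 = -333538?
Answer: 2084769491924081/2039120 ≈ 1.0224e+9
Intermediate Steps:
u = -333534 (u = 4 - 333538 = -333534)
c = 1/2039120 (c = (⅛)/254890 = (⅛)*(1/254890) = 1/2039120 ≈ 4.9041e-7)
X(l) = -7 + l*(-1 + 4*l)² (X(l) = -7 + (l + (3*l - 1))²*l = -7 + (l + (-1 + 3*l))²*l = -7 + (-1 + 4*l)²*l = -7 + l*(-1 + 4*l)²)
(u + c) + X(400) = (-333534 + 1/2039120) + (-7 + 400*(-1 + 4*400)²) = -680115850079/2039120 + (-7 + 400*(-1 + 1600)²) = -680115850079/2039120 + (-7 + 400*1599²) = -680115850079/2039120 + (-7 + 400*2556801) = -680115850079/2039120 + (-7 + 1022720400) = -680115850079/2039120 + 1022720393 = 2084769491924081/2039120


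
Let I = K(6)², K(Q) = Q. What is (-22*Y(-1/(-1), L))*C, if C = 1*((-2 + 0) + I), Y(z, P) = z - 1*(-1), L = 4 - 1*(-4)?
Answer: -1496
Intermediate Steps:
L = 8 (L = 4 + 4 = 8)
Y(z, P) = 1 + z (Y(z, P) = z + 1 = 1 + z)
I = 36 (I = 6² = 36)
C = 34 (C = 1*((-2 + 0) + 36) = 1*(-2 + 36) = 1*34 = 34)
(-22*Y(-1/(-1), L))*C = -22*(1 - 1/(-1))*34 = -22*(1 - 1*(-1))*34 = -22*(1 + 1)*34 = -22*2*34 = -44*34 = -1496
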